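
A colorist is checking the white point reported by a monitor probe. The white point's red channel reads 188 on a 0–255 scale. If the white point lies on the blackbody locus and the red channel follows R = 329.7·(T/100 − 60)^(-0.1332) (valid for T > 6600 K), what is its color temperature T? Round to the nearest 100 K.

(t − 60)^(-0.1332) = 188/329.7 = 0.57022.
t − 60 = 0.57022^(1/-0.1332) = 0.57022^(-7.508) = 67.848, so t = 127.848.
T = 100·t = 12785 K → 12800 K to the nearest 100 K.

12800 K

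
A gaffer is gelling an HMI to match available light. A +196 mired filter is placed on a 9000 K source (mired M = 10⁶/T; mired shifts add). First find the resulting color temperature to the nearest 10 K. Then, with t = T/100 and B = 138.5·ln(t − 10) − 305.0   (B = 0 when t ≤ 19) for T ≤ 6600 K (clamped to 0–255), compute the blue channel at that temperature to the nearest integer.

M_in = 10⁶/9000 = 111.11; M_out = 111.11 + (+196) = 307.11.
T_out = 10⁶/307.11 = 3256.2 K → 3260 K; t = 32.6.
B = 138.5·ln(32.6 − 10) − 305.0 = 138.5·ln 22.6 − 305.0 = 138.5·3.1179 − 305.0 = 126.836.
Rounded: 127.

127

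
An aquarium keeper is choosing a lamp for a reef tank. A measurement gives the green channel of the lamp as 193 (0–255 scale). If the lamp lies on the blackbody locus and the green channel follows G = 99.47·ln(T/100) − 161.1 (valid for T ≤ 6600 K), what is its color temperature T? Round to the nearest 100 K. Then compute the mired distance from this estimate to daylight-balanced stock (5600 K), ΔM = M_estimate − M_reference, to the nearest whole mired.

ln t = (193 + 161.1) / 99.47 = 3.5599.
t = e^3.5599 = 35.159.
T = 100·t = 3516 K → 3500 K to the nearest 100 K.
M_estimate = 10⁶/3500 = 285.71; M_reference = 10⁶/5600 = 178.57.
ΔM = 285.71 − 178.57 = 107.14 → +107 mireds.

+107 mireds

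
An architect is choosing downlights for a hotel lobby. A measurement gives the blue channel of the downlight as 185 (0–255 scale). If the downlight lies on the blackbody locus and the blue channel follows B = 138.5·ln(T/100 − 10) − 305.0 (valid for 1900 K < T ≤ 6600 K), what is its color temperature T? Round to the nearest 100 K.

4400 K

ln(t − 10) = (185 + 305.0) / 138.5 = 3.5379.
t − 10 = e^3.5379 = 34.395, so t = 44.395.
T = 100·t = 4439 K → 4400 K to the nearest 100 K.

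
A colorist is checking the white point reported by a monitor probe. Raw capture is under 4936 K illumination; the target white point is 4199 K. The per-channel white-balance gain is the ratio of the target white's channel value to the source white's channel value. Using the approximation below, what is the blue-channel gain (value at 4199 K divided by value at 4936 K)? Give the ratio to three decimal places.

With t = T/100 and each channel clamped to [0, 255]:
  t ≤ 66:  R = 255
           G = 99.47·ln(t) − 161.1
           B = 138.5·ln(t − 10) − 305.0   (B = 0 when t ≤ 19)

0.859

At 4936 K (t = 49.36):
  B = 138.5·ln(49.36 − 10) − 305.0 = 138.5·ln 39.36 − 305.0 = 138.5·3.6728 − 305.0 = 203.676.
At 4199 K (t = 41.99):
  B = 138.5·ln(41.99 − 10) − 305.0 = 138.5·ln 31.99 − 305.0 = 138.5·3.4654 − 305.0 = 174.961.
Gain = 174.961 / 203.676 = 0.8590 → 0.859.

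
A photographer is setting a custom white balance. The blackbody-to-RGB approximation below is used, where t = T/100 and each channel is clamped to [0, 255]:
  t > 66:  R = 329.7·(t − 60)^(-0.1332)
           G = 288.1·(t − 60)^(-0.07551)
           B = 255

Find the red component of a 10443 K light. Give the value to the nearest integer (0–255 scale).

t = 10443/100 = 104.43; the t > 66 branch applies.
R = 329.7·(104.43 − 60)^(-0.1332) = 329.7·44.43^(-0.1332) = 329.7·0.60329 = 198.906.
Rounded: 199.

199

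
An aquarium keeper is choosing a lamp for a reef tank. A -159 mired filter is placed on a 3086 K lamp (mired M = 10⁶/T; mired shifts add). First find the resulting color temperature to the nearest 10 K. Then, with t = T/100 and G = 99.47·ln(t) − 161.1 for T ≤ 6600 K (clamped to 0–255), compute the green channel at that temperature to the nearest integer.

247

M_in = 10⁶/3086 = 324.04; M_out = 324.04 + (-159) = 165.04.
T_out = 10⁶/165.04 = 6059.0 K → 6060 K; t = 60.6.
G = 99.47·ln 60.6 − 161.1 = 99.47·4.1043 − 161.1 = 247.154.
Rounded: 247.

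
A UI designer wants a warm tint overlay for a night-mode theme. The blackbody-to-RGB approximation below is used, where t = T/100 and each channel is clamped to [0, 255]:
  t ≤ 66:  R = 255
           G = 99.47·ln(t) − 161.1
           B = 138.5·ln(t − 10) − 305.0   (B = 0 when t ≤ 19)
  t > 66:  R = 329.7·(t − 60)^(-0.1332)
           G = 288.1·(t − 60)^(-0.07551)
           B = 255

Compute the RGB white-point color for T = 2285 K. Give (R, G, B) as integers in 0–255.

t = 2285/100 = 22.85; the t ≤ 66 branch applies.
R = 255 by definition for t ≤ 66.
G = 99.47·ln 22.85 − 161.1 = 99.47·3.1290 − 161.1 = 150.137.
B = 138.5·ln(22.85 − 10) − 305.0 = 138.5·ln 12.85 − 305.0 = 138.5·2.5533 − 305.0 = 48.638.
Rounded: (255, 150, 49).

(255, 150, 49)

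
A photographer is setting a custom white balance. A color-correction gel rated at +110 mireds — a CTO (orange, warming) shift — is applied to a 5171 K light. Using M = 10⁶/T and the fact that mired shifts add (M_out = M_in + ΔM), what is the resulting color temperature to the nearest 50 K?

M_in = 10⁶/5171 = 193.39 mireds.
M_out = 193.39 + (+110) = 303.39 mireds.
T_out = 10⁶/303.39 = 3296.1 K → 3300 K.

3300 K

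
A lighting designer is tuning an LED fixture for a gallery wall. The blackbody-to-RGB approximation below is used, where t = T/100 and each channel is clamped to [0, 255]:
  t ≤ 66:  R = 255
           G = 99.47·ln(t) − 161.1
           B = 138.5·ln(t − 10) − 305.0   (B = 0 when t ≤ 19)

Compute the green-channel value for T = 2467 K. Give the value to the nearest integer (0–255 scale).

158

t = 2467/100 = 24.67; the t ≤ 66 branch applies.
G = 99.47·ln 24.67 − 161.1 = 99.47·3.2056 − 161.1 = 157.760.
Rounded: 158.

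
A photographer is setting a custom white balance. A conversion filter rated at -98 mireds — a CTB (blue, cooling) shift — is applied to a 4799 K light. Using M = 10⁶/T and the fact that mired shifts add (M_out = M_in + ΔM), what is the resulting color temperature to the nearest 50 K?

M_in = 10⁶/4799 = 208.38 mireds.
M_out = 208.38 + (-98) = 110.38 mireds.
T_out = 10⁶/110.38 = 9059.9 K → 9050 K.

9050 K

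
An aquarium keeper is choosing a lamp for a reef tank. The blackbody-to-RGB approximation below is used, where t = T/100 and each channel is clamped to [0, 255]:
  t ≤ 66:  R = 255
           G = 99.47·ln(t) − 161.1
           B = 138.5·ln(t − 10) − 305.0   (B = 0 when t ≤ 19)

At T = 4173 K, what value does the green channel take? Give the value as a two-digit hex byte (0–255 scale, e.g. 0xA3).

0xD2

t = 4173/100 = 41.73; the t ≤ 66 branch applies.
G = 99.47·ln 41.73 − 161.1 = 99.47·3.7312 − 161.1 = 210.044.
Rounded: 210; in hex, 0xD2.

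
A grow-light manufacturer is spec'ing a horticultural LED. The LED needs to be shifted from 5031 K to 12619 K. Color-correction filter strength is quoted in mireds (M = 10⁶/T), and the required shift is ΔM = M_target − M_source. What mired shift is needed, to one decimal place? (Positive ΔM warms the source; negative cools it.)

-119.5 mireds

M_source = 10⁶/5031 = 198.768; M_target = 10⁶/12619 = 79.246.
ΔM = 79.246 − 198.768 = -119.522 → -119.5 mireds, a cooling shift.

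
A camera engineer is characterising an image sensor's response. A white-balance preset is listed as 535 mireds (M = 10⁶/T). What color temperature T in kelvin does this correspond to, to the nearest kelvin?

T = 10⁶ / 535 = 1869.16 K → 1869 K.

1869 K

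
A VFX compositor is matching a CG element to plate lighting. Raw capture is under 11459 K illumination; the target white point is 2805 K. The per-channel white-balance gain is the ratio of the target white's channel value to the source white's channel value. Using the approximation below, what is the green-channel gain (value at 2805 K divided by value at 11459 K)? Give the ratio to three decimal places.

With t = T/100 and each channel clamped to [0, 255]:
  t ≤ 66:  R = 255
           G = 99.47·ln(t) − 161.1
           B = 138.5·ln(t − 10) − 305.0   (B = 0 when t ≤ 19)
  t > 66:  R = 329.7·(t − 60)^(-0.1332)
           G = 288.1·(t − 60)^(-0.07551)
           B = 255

0.801

At 11459 K (t = 114.59):
  G = 288.1·(114.59 − 60)^(-0.07551) = 288.1·54.59^(-0.07551) = 288.1·0.73932 = 212.997.
At 2805 K (t = 28.05):
  G = 99.47·ln 28.05 − 161.1 = 99.47·3.3340 − 161.1 = 170.532.
Gain = 170.532 / 212.997 = 0.8006 → 0.801.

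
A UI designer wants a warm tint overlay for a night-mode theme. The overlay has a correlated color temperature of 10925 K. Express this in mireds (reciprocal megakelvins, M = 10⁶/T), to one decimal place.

M = 10⁶ / 10925 = 91.533 → 91.5 mireds.

91.5 mireds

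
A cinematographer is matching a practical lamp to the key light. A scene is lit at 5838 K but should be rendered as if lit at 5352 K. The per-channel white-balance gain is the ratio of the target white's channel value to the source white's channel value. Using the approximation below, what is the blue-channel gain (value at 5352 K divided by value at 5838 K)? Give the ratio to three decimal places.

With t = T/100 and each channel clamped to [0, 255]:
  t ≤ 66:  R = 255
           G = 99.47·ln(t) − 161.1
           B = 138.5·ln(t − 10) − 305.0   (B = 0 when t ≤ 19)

0.937

At 5838 K (t = 58.38):
  B = 138.5·ln(58.38 − 10) − 305.0 = 138.5·ln 48.38 − 305.0 = 138.5·3.8791 − 305.0 = 232.253.
At 5352 K (t = 53.52):
  B = 138.5·ln(53.52 − 10) − 305.0 = 138.5·ln 43.52 − 305.0 = 138.5·3.7732 − 305.0 = 217.591.
Gain = 217.591 / 232.253 = 0.9369 → 0.937.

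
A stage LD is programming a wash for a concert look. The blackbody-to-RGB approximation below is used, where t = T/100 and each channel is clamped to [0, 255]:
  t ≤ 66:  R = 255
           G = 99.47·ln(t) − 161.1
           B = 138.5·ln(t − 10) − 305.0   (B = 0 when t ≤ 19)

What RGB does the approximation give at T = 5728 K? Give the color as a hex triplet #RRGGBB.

t = 5728/100 = 57.28; the t ≤ 66 branch applies.
R = 255 by definition for t ≤ 66.
G = 99.47·ln 57.28 − 161.1 = 99.47·4.0480 − 161.1 = 241.550.
B = 138.5·ln(57.28 − 10) − 305.0 = 138.5·ln 47.28 − 305.0 = 138.5·3.8561 − 305.0 = 229.068.
Rounded: (255, 242, 229).
In hex: #FFF2E5.

#FFF2E5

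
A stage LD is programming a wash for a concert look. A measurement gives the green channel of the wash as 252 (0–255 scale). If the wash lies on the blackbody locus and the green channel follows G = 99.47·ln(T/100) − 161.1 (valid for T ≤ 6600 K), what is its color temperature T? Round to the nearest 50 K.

6350 K

ln t = (252 + 161.1) / 99.47 = 4.1530.
t = e^4.1530 = 63.625.
T = 100·t = 6363 K → 6350 K to the nearest 50 K.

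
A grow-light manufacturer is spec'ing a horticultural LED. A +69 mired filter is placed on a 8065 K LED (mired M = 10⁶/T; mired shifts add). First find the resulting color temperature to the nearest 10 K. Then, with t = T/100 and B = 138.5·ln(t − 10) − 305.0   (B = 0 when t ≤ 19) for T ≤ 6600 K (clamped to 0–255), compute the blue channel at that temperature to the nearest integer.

M_in = 10⁶/8065 = 123.99; M_out = 123.99 + (+69) = 192.99.
T_out = 10⁶/192.99 = 5181.5 K → 5180 K; t = 51.8.
B = 138.5·ln(51.8 − 10) − 305.0 = 138.5·ln 41.8 − 305.0 = 138.5·3.7329 − 305.0 = 212.006.
Rounded: 212.

212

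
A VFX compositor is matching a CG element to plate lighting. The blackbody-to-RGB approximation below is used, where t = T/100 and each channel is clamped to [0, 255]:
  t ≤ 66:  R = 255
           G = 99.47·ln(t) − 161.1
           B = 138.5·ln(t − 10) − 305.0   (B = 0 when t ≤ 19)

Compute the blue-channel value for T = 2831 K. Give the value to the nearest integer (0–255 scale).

t = 2831/100 = 28.31; the t ≤ 66 branch applies.
B = 138.5·ln(28.31 − 10) − 305.0 = 138.5·ln 18.31 − 305.0 = 138.5·2.9074 − 305.0 = 97.681.
Rounded: 98.

98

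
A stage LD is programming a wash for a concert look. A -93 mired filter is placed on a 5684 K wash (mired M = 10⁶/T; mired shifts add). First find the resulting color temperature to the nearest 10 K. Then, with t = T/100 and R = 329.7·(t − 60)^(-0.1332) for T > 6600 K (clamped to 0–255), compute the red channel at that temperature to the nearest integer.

191

M_in = 10⁶/5684 = 175.93; M_out = 175.93 + (-93) = 82.93.
T_out = 10⁶/82.93 = 12058.0 K → 12060 K; t = 120.6.
R = 329.7·(120.6 − 60)^(-0.1332) = 329.7·60.6^(-0.1332) = 329.7·0.57886 = 190.851.
Rounded: 191.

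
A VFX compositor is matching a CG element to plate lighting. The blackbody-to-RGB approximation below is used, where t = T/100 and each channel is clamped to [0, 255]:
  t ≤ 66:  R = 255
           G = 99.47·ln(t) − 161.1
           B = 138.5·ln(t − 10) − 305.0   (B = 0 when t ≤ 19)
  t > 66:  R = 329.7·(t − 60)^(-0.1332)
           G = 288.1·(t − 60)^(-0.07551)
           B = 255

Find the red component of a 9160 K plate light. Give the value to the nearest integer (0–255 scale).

208

t = 9160/100 = 91.6; the t > 66 branch applies.
R = 329.7·(91.6 − 60)^(-0.1332) = 329.7·31.6^(-0.1332) = 329.7·0.63131 = 208.142.
Rounded: 208.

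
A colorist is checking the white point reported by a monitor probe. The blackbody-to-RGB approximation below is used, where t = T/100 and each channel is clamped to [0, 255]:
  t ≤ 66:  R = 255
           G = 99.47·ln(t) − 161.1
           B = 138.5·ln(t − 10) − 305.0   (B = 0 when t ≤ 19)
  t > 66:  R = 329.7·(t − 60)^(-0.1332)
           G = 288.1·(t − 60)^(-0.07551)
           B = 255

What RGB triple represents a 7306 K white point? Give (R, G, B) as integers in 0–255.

(234, 237, 255)

t = 7306/100 = 73.06; the t > 66 branch applies.
R = 329.7·(73.06 − 60)^(-0.1332) = 329.7·13.06^(-0.1332) = 329.7·0.71016 = 234.140.
G = 288.1·(73.06 − 60)^(-0.07551) = 288.1·13.06^(-0.07551) = 288.1·0.82364 = 237.289.
B = 255 by definition for t > 66.
Rounded: (234, 237, 255).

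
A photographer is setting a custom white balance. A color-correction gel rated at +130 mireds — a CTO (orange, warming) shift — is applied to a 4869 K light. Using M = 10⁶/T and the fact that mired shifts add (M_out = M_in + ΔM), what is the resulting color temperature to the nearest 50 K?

M_in = 10⁶/4869 = 205.38 mireds.
M_out = 205.38 + (+130) = 335.38 mireds.
T_out = 10⁶/335.38 = 2981.7 K → 3000 K.

3000 K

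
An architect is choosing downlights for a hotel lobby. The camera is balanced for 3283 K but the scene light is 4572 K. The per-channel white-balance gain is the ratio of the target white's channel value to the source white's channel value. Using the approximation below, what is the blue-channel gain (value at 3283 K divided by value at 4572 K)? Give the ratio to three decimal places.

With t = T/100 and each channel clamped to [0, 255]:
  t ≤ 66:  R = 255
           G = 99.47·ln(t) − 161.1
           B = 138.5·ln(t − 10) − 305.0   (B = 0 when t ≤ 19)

0.674

At 4572 K (t = 45.72):
  B = 138.5·ln(45.72 − 10) − 305.0 = 138.5·ln 35.72 − 305.0 = 138.5·3.5757 − 305.0 = 190.236.
At 3283 K (t = 32.83):
  B = 138.5·ln(32.83 − 10) − 305.0 = 138.5·ln 22.83 − 305.0 = 138.5·3.1281 − 305.0 = 128.238.
Gain = 128.238 / 190.236 = 0.6741 → 0.674.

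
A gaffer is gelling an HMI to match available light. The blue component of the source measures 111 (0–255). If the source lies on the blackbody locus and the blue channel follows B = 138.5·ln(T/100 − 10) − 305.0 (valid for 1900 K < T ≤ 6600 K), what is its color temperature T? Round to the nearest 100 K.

3000 K

ln(t − 10) = (111 + 305.0) / 138.5 = 3.0036.
t − 10 = e^3.0036 = 20.158, so t = 30.158.
T = 100·t = 3016 K → 3000 K to the nearest 100 K.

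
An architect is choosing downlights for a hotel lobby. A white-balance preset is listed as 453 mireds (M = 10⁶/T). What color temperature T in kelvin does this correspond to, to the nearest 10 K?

T = 10⁶ / 453 = 2207.51 K → 2210 K.

2210 K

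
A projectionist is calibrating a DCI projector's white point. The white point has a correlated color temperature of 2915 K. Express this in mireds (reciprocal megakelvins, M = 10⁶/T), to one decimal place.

343.1 mireds

M = 10⁶ / 2915 = 343.053 → 343.1 mireds.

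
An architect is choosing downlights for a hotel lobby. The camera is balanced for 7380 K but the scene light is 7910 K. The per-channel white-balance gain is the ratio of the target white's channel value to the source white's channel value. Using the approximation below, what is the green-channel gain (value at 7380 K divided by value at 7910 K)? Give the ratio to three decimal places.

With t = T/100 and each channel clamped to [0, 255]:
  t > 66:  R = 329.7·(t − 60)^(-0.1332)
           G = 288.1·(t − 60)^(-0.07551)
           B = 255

1.025

At 7910 K (t = 79.1):
  G = 288.1·(79.1 − 60)^(-0.07551) = 288.1·19.1^(-0.07551) = 288.1·0.80033 = 230.575.
At 7380 K (t = 73.8):
  G = 288.1·(73.8 − 60)^(-0.07551) = 288.1·13.8^(-0.07551) = 288.1·0.82022 = 236.304.
Gain = 236.304 / 230.575 = 1.0248 → 1.025.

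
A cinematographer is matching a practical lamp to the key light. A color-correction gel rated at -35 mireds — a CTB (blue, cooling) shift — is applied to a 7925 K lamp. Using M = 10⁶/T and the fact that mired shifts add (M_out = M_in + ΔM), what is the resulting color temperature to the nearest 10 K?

10970 K

M_in = 10⁶/7925 = 126.18 mireds.
M_out = 126.18 + (-35) = 91.18 mireds.
T_out = 10⁶/91.18 = 10967.0 K → 10970 K.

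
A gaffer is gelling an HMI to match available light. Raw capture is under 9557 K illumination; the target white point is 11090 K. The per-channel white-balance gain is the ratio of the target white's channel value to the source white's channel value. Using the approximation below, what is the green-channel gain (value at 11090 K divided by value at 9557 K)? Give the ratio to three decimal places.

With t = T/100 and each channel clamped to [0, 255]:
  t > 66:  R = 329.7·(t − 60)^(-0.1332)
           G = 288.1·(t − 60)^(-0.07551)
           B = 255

0.973

At 9557 K (t = 95.57):
  G = 288.1·(95.57 − 60)^(-0.07551) = 288.1·35.57^(-0.07551) = 288.1·0.76362 = 219.999.
At 11090 K (t = 110.9):
  G = 288.1·(110.9 − 60)^(-0.07551) = 288.1·50.9^(-0.07551) = 288.1·0.74323 = 214.126.
Gain = 214.126 / 219.999 = 0.9733 → 0.973.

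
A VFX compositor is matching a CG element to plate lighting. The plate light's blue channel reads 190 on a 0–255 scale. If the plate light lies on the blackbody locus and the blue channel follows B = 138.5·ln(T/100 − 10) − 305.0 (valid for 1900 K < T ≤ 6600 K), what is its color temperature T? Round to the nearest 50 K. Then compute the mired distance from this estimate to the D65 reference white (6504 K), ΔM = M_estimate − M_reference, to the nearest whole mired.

ln(t − 10) = (190 + 305.0) / 138.5 = 3.5740.
t − 10 = e^3.5740 = 35.659, so t = 45.659.
T = 100·t = 4566 K → 4550 K to the nearest 50 K.
M_estimate = 10⁶/4550 = 219.78; M_reference = 10⁶/6504 = 153.75.
ΔM = 219.78 − 153.75 = 66.03 → +66 mireds.

+66 mireds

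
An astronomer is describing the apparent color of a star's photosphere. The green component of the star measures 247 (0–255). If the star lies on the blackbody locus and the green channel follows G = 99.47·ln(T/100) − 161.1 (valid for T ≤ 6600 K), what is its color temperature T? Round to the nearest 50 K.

ln t = (247 + 161.1) / 99.47 = 4.1027.
t = e^4.1027 = 60.506.
T = 100·t = 6051 K → 6050 K to the nearest 50 K.

6050 K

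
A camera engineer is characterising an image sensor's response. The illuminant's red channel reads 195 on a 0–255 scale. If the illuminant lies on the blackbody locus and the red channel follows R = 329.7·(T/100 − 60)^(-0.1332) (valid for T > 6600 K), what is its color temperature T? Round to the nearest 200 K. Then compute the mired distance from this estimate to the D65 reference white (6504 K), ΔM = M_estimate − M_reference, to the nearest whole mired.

(t − 60)^(-0.1332) = 195/329.7 = 0.59145.
t − 60 = 0.59145^(1/-0.1332) = 0.59145^(-7.508) = 51.564, so t = 111.564.
T = 100·t = 11156 K → 11200 K to the nearest 200 K.
M_estimate = 10⁶/11200 = 89.29; M_reference = 10⁶/6504 = 153.75.
ΔM = 89.29 − 153.75 = -64.47 → -64 mireds.

-64 mireds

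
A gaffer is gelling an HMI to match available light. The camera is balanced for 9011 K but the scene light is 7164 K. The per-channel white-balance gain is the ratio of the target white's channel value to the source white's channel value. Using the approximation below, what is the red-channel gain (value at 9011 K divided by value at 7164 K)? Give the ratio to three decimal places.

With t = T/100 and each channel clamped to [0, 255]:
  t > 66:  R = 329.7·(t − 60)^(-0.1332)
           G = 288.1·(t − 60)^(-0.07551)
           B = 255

0.881

At 7164 K (t = 71.64):
  R = 329.7·(71.64 − 60)^(-0.1332) = 329.7·11.64^(-0.1332) = 329.7·0.72113 = 237.757.
At 9011 K (t = 90.11):
  R = 329.7·(90.11 − 60)^(-0.1332) = 329.7·30.11^(-0.1332) = 329.7·0.63538 = 209.486.
Gain = 209.486 / 237.757 = 0.8811 → 0.881.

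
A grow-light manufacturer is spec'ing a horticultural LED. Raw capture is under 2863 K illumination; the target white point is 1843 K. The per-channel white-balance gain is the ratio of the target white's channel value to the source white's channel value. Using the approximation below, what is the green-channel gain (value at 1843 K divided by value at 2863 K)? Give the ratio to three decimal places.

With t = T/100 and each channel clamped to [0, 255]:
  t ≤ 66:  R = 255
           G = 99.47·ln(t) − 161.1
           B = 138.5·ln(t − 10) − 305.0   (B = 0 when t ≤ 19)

0.746

At 2863 K (t = 28.63):
  G = 99.47·ln 28.63 − 161.1 = 99.47·3.3545 − 161.1 = 172.568.
At 1843 K (t = 18.43):
  G = 99.47·ln 18.43 − 161.1 = 99.47·2.9140 − 161.1 = 128.754.
Gain = 128.754 / 172.568 = 0.7461 → 0.746.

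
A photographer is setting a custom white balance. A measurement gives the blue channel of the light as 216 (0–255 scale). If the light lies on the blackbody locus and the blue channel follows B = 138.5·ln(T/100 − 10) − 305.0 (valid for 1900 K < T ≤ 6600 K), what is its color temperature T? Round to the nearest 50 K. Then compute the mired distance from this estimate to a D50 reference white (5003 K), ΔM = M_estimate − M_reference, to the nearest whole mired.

-11 mireds

ln(t − 10) = (216 + 305.0) / 138.5 = 3.7617.
t − 10 = e^3.7617 = 43.023, so t = 53.023.
T = 100·t = 5302 K → 5300 K to the nearest 50 K.
M_estimate = 10⁶/5300 = 188.68; M_reference = 10⁶/5003 = 199.88.
ΔM = 188.68 − 199.88 = -11.20 → -11 mireds.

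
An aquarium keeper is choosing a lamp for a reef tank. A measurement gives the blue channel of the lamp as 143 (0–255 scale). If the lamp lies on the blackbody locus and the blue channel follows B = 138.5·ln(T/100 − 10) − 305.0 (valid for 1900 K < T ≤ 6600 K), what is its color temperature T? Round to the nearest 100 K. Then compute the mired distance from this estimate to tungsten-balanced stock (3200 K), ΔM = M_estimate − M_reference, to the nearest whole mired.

-27 mireds

ln(t − 10) = (143 + 305.0) / 138.5 = 3.2347.
t − 10 = e^3.2347 = 25.398, so t = 35.398.
T = 100·t = 3540 K → 3500 K to the nearest 100 K.
M_estimate = 10⁶/3500 = 285.71; M_reference = 10⁶/3200 = 312.50.
ΔM = 285.71 − 312.50 = -26.79 → -27 mireds.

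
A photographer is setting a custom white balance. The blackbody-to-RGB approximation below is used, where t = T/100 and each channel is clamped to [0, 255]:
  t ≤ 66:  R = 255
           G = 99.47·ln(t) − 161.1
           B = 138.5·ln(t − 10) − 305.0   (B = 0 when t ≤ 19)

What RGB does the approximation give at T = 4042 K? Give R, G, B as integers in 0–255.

t = 4042/100 = 40.42; the t ≤ 66 branch applies.
R = 255 by definition for t ≤ 66.
G = 99.47·ln 40.42 − 161.1 = 99.47·3.6993 − 161.1 = 206.872.
B = 138.5·ln(40.42 − 10) − 305.0 = 138.5·ln 30.42 − 305.0 = 138.5·3.4151 − 305.0 = 167.991.
Rounded: (255, 207, 168).

R=255, G=207, B=168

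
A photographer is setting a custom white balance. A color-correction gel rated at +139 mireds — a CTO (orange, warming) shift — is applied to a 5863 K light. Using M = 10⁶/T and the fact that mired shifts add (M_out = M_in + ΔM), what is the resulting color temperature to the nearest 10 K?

3230 K

M_in = 10⁶/5863 = 170.56 mireds.
M_out = 170.56 + (+139) = 309.56 mireds.
T_out = 10⁶/309.56 = 3230.4 K → 3230 K.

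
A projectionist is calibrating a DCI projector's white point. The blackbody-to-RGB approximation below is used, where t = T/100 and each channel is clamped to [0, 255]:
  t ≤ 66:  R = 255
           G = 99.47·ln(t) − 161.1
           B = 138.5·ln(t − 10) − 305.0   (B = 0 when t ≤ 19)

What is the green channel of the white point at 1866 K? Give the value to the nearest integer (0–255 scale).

t = 1866/100 = 18.66; the t ≤ 66 branch applies.
G = 99.47·ln 18.66 − 161.1 = 99.47·2.9264 − 161.1 = 129.987.
Rounded: 130.

130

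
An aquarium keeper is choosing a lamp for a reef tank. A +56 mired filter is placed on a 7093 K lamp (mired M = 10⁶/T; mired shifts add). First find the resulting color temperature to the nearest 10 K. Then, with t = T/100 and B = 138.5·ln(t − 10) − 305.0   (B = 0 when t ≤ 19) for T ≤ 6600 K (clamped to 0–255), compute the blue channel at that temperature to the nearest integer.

209

M_in = 10⁶/7093 = 140.98; M_out = 140.98 + (+56) = 196.98.
T_out = 10⁶/196.98 = 5076.6 K → 5080 K; t = 50.8.
B = 138.5·ln(50.8 − 10) − 305.0 = 138.5·ln 40.8 − 305.0 = 138.5·3.7087 − 305.0 = 208.652.
Rounded: 209.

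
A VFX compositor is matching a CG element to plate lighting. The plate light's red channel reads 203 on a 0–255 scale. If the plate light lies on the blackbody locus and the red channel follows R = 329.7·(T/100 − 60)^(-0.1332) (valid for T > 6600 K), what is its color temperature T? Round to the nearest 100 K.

9800 K

(t − 60)^(-0.1332) = 203/329.7 = 0.61571.
t − 60 = 0.61571^(1/-0.1332) = 0.61571^(-7.508) = 38.129, so t = 98.129.
T = 100·t = 9813 K → 9800 K to the nearest 100 K.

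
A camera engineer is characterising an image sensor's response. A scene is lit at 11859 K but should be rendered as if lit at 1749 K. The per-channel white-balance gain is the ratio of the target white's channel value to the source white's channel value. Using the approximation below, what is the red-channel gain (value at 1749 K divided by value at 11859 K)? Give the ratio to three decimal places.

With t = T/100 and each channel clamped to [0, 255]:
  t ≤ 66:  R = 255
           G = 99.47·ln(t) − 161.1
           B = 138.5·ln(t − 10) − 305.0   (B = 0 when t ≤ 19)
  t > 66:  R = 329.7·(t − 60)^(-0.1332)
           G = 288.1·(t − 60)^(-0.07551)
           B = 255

At 11859 K (t = 118.59):
  R = 329.7·(118.59 − 60)^(-0.1332) = 329.7·58.59^(-0.1332) = 329.7·0.58147 = 191.710.
At 1749 K (t = 17.49):
  R = 255 by definition for t ≤ 66.
Gain = 255.000 / 191.710 = 1.3301 → 1.330.

1.330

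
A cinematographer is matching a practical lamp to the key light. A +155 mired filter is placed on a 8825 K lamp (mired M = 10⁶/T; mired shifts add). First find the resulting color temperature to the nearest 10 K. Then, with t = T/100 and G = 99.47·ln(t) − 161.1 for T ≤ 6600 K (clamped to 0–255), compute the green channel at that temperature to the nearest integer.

199

M_in = 10⁶/8825 = 113.31; M_out = 113.31 + (+155) = 268.31.
T_out = 10⁶/268.31 = 3727.0 K → 3730 K; t = 37.3.
G = 99.47·ln 37.3 − 161.1 = 99.47·3.6190 − 161.1 = 198.881.
Rounded: 199.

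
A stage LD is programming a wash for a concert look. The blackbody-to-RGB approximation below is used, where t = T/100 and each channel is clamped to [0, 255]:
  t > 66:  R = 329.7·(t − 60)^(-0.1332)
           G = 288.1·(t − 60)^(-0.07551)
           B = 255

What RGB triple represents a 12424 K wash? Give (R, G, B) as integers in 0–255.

t = 12424/100 = 124.24; the t > 66 branch applies.
R = 329.7·(124.24 − 60)^(-0.1332) = 329.7·64.24^(-0.1332) = 329.7·0.57438 = 189.374.
G = 288.1·(124.24 − 60)^(-0.07551) = 288.1·64.24^(-0.07551) = 288.1·0.73029 = 210.395.
B = 255 by definition for t > 66.
Rounded: (189, 210, 255).

(189, 210, 255)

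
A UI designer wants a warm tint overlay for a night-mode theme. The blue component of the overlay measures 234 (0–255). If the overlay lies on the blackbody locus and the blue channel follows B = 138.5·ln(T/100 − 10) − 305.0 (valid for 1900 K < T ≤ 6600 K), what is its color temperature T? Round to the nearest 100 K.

ln(t − 10) = (234 + 305.0) / 138.5 = 3.8917.
t − 10 = e^3.8917 = 48.994, so t = 58.994.
T = 100·t = 5899 K → 5900 K to the nearest 100 K.

5900 K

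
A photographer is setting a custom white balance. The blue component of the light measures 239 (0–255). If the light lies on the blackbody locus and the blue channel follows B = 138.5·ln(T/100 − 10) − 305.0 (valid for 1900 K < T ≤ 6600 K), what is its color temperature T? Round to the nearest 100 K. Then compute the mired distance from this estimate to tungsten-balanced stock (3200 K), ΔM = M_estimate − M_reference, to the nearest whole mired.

ln(t − 10) = (239 + 305.0) / 138.5 = 3.9278.
t − 10 = e^3.9278 = 50.795, so t = 60.795.
T = 100·t = 6079 K → 6100 K to the nearest 100 K.
M_estimate = 10⁶/6100 = 163.93; M_reference = 10⁶/3200 = 312.50.
ΔM = 163.93 − 312.50 = -148.57 → -149 mireds.

-149 mireds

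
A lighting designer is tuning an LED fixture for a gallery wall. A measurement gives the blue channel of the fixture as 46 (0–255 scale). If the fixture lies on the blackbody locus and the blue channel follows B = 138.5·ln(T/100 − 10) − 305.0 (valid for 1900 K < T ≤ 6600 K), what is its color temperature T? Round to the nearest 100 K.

2300 K

ln(t − 10) = (46 + 305.0) / 138.5 = 2.5343.
t − 10 = e^2.5343 = 12.608, so t = 22.608.
T = 100·t = 2261 K → 2300 K to the nearest 100 K.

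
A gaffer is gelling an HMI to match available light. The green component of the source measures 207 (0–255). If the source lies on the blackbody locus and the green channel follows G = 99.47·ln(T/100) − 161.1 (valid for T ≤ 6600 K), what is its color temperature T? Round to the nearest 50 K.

4050 K

ln t = (207 + 161.1) / 99.47 = 3.7006.
t = e^3.7006 = 40.472.
T = 100·t = 4047 K → 4050 K to the nearest 50 K.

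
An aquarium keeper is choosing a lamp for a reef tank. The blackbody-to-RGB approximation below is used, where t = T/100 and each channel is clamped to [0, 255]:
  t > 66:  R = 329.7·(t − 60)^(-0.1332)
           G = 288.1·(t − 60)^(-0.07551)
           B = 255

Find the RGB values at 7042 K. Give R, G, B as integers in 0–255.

t = 7042/100 = 70.42; the t > 66 branch applies.
R = 329.7·(70.42 − 60)^(-0.1332) = 329.7·10.42^(-0.1332) = 329.7·0.73185 = 241.290.
G = 288.1·(70.42 − 60)^(-0.07551) = 288.1·10.42^(-0.07551) = 288.1·0.83780 = 241.370.
B = 255 by definition for t > 66.
Rounded: (241, 241, 255).

R=241, G=241, B=255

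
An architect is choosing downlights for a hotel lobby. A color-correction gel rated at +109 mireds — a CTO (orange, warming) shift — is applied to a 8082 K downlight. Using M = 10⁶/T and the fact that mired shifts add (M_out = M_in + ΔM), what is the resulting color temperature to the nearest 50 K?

4300 K

M_in = 10⁶/8082 = 123.73 mireds.
M_out = 123.73 + (+109) = 232.73 mireds.
T_out = 10⁶/232.73 = 4296.8 K → 4300 K.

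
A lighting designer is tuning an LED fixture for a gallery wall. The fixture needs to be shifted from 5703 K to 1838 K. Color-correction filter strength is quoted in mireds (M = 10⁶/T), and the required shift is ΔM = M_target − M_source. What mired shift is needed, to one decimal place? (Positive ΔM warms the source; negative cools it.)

+368.7 mireds

M_source = 10⁶/5703 = 175.346; M_target = 10⁶/1838 = 544.070.
ΔM = 544.070 − 175.346 = 368.723 → +368.7 mireds, a warming shift.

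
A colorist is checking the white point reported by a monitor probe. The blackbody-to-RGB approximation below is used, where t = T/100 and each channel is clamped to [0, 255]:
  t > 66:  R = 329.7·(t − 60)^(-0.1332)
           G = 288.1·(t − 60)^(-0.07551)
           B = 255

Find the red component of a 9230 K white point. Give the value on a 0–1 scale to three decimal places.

t = 9230/100 = 92.3; the t > 66 branch applies.
R = 329.7·(92.3 − 60)^(-0.1332) = 329.7·32.3^(-0.1332) = 329.7·0.62947 = 207.536.
On a 0–1 scale: 207.536/255 = 0.8139 → 0.814.

0.814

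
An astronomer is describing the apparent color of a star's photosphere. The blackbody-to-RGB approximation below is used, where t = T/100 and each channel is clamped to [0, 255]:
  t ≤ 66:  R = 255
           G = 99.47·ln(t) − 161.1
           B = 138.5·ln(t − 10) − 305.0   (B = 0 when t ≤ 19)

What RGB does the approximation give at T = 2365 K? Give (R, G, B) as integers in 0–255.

t = 2365/100 = 23.65; the t ≤ 66 branch applies.
R = 255 by definition for t ≤ 66.
G = 99.47·ln 23.65 − 161.1 = 99.47·3.1634 − 161.1 = 153.560.
B = 138.5·ln(23.65 − 10) − 305.0 = 138.5·ln 13.65 − 305.0 = 138.5·2.6137 − 305.0 = 57.003.
Rounded: (255, 154, 57).

(255, 154, 57)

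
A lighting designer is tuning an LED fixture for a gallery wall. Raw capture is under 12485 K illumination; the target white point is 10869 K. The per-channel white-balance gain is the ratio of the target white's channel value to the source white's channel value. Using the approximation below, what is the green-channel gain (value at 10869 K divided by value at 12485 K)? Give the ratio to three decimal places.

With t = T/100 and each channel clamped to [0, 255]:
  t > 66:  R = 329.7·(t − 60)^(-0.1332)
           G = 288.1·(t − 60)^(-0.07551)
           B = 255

At 12485 K (t = 124.85):
  G = 288.1·(124.85 − 60)^(-0.07551) = 288.1·64.85^(-0.07551) = 288.1·0.72976 = 210.245.
At 10869 K (t = 108.69):
  G = 288.1·(108.69 − 60)^(-0.07551) = 288.1·48.69^(-0.07551) = 288.1·0.74573 = 214.845.
Gain = 214.845 / 210.245 = 1.0219 → 1.022.

1.022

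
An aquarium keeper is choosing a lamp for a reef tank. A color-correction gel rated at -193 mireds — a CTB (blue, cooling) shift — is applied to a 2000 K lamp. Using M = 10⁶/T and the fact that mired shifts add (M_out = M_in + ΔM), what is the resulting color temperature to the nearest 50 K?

3250 K

M_in = 10⁶/2000 = 500.00 mireds.
M_out = 500.00 + (-193) = 307.00 mireds.
T_out = 10⁶/307.00 = 3257.3 K → 3250 K.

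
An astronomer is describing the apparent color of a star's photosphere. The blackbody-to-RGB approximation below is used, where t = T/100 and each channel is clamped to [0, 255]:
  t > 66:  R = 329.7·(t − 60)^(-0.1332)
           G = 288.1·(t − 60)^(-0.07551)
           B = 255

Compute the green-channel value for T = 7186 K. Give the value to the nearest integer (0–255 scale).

t = 7186/100 = 71.86; the t > 66 branch applies.
G = 288.1·(71.86 − 60)^(-0.07551) = 288.1·11.86^(-0.07551) = 288.1·0.82965 = 239.023.
Rounded: 239.

239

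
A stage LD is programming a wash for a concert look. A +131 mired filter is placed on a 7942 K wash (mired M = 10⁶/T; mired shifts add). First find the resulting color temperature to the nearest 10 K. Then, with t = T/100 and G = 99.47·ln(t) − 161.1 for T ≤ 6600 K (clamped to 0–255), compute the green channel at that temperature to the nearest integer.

M_in = 10⁶/7942 = 125.91; M_out = 125.91 + (+131) = 256.91.
T_out = 10⁶/256.91 = 3892.4 K → 3890 K; t = 38.9.
G = 99.47·ln 38.9 − 161.1 = 99.47·3.6610 − 161.1 = 203.059.
Rounded: 203.

203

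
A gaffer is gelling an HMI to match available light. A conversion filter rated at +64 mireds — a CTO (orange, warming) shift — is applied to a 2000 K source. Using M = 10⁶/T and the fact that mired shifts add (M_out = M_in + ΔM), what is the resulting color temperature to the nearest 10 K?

1770 K

M_in = 10⁶/2000 = 500.00 mireds.
M_out = 500.00 + (+64) = 564.00 mireds.
T_out = 10⁶/564.00 = 1773.0 K → 1770 K.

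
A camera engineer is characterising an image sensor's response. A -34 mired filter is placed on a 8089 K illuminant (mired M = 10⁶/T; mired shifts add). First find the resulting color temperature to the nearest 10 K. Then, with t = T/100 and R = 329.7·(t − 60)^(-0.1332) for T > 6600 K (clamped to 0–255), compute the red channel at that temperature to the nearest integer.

M_in = 10⁶/8089 = 123.62; M_out = 123.62 + (-34) = 89.62.
T_out = 10⁶/89.62 = 11157.6 K → 11160 K; t = 111.6.
R = 329.7·(111.6 − 60)^(-0.1332) = 329.7·51.6^(-0.1332) = 329.7·0.59139 = 194.982.
Rounded: 195.

195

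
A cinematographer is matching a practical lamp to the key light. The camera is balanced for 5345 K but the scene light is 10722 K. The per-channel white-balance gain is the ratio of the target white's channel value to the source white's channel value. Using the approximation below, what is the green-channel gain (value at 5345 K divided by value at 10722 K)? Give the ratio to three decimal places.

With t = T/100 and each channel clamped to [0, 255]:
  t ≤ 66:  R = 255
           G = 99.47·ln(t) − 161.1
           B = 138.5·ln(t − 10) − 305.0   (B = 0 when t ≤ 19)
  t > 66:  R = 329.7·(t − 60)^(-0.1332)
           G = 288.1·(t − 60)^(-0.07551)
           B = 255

1.090

At 10722 K (t = 107.22):
  G = 288.1·(107.22 − 60)^(-0.07551) = 288.1·47.22^(-0.07551) = 288.1·0.74746 = 215.343.
At 5345 K (t = 53.45):
  G = 99.47·ln 53.45 − 161.1 = 99.47·3.9787 − 161.1 = 234.666.
Gain = 234.666 / 215.343 = 1.0897 → 1.090.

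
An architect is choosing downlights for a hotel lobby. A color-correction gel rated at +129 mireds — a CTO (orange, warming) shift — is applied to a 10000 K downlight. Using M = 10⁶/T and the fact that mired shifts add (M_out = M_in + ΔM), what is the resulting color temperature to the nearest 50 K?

4350 K

M_in = 10⁶/10000 = 100.00 mireds.
M_out = 100.00 + (+129) = 229.00 mireds.
T_out = 10⁶/229.00 = 4366.8 K → 4350 K.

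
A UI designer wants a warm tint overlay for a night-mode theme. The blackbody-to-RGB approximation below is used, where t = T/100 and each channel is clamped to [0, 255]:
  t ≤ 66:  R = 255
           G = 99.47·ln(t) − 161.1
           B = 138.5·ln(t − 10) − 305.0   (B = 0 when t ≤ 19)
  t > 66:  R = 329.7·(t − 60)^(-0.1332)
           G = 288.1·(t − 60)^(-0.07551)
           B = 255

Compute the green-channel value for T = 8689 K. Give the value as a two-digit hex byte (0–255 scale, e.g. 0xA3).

0xE1

t = 8689/100 = 86.89; the t > 66 branch applies.
G = 288.1·(86.89 − 60)^(-0.07551) = 288.1·26.89^(-0.07551) = 288.1·0.77992 = 224.696.
Rounded: 225; in hex, 0xE1.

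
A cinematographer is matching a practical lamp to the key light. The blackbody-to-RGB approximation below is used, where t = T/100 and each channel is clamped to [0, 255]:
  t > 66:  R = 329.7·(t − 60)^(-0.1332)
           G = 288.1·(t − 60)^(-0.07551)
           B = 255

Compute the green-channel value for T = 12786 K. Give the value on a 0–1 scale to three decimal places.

0.822

t = 12786/100 = 127.86; the t > 66 branch applies.
G = 288.1·(127.86 − 60)^(-0.07551) = 288.1·67.86^(-0.07551) = 288.1·0.72727 = 209.526.
On a 0–1 scale: 209.526/255 = 0.8217 → 0.822.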